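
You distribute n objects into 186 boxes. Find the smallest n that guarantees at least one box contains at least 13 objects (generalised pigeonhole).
n = (13 − 1)·186 + 1 = 2233

By the generalised pigeonhole principle, to guarantee some box contains ≥ r objects we need more than (r − 1) · k objects total. Threshold: n = (r − 1) · k + 1. With r = 13 and k = 186: n = 12 · 186 + 1 = 2232 + 1 = 2233. For n = 2232 = 12 · 186, we can put exactly 12 objects in every box, avoiding 13 in any single one — so 2233 is tight.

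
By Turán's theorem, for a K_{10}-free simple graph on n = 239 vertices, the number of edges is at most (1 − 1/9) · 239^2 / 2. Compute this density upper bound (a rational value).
Turán density bound = (8/9) · 239^2/2 = 228484/9 ≈ 25387.1111

Turán's theorem: ex(n, K_{r+1}) is achieved by the complete r-partite Turán graph T(n, r) with parts as balanced as possible, and is at most (1 − 1/r) · n^2/2. For r = 9, n = 239: the density bound is (8/9) · 57121/2 = 228484/9 ≈ 25387.1111. The integer-valued extremum is e(T(239, 9)) = 25386, which is strictly less than the density bound 228484/9 since 9 ∤ 239 (the parts of T(239, 9) cannot all be equal).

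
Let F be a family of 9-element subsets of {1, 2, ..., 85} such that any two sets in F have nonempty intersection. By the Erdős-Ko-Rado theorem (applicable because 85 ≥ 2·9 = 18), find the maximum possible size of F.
max |F| = C(84, 8) = 43595145594

The Erdős-Ko-Rado theorem states: for n ≥ 2k, an intersecting family of k-subsets of an n-element set has size at most C(n − 1, k − 1), with equality for 'star' families {A ⊆ [n] : |A| = k, i ∈ A} (fix an element i). For n = 85, k = 9: C(84, 8) = 43595145594.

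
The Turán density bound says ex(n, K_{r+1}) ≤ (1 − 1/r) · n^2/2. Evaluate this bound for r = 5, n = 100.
Turán density bound = (4/5) · 100^2/2 = 4000

Turán's theorem: ex(n, K_{r+1}) is achieved by the complete r-partite Turán graph T(n, r) with parts as balanced as possible, and is at most (1 − 1/r) · n^2/2. For r = 5, n = 100: the density bound is (4/5) · 10000/2 = 4000. Since 5 ∣ 100, the Turán graph T(100, 5) has parts of equal size 20, and its edge count e(T(100, 5)) = 4000 attains the density bound exactly.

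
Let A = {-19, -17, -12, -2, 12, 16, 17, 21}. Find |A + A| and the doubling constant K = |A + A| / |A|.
K = |A + A| / |A| = 33/8

Enumerate A + A = {a + b : a, b ∈ A}. With |A| = 8, there are |A|^2 = 64 ordered sum pairs; collecting distinct values, A + A = {-38, -36, -34, -31, -29, -24, -21, -19, -14, -7, -5, -4, -3, -2, -1, 0, 2, 4, 5, 9, 10, 14, 15, 19, 24, 28, 29, 32, 33, 34, 37, 38, 42}, so |A + A| = 33. Thus K = 33/8. For comparison, the minimum possible |A + A| over all 8-element sets is 2·8 − 1 = 15 (so min K = 15/8), attained only by arithmetic progressions.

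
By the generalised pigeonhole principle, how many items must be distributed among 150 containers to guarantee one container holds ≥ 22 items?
n = (22 − 1)·150 + 1 = 3151

By the generalised pigeonhole principle, to guarantee some box contains ≥ r objects we need more than (r − 1) · k objects total. Threshold: n = (r − 1) · k + 1. With r = 22 and k = 150: n = 21 · 150 + 1 = 3150 + 1 = 3151. For n = 3150 = 21 · 150, we can put exactly 21 objects in every box, avoiding 22 in any single one — so 3151 is tight.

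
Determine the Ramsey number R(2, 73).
R(2, 73) = 73

R(2, k) = k for all k ≥ 2: in a 2-colouring of K_k, either some edge is red (a red K_2) or all edges are blue (a blue K_k). And K_{72} coloured all-blue has no blue K_73, so R(2, 73) > 72. Hence R(2, 73) = 73.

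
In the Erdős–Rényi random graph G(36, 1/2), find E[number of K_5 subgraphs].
E[# K_5] = C(36, 5) · (1/2)^C(5, 2) = 376992 / 2^10 = 11781/32 = 368.15625

For each 5-subset S of vertices (there are C(36, 5) = 376992 such S), let X_S = 1 if S induces a K_5 (all C(5, 2) = 10 edges present). Then P(X_S = 1) = (1/2)^10 = 1/1024. By linearity of expectation, E[# K_5] = C(36, 5) · (1/2)^10 = 376992 / 1024 = 11781/32 = 368.15625.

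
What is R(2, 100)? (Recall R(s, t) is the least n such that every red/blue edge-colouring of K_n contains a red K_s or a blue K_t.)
R(2, 100) = 100

R(2, k) = k for all k ≥ 2: in a 2-colouring of K_k, either some edge is red (a red K_2) or all edges are blue (a blue K_k). And K_{99} coloured all-blue has no blue K_100, so R(2, 100) > 99. Hence R(2, 100) = 100.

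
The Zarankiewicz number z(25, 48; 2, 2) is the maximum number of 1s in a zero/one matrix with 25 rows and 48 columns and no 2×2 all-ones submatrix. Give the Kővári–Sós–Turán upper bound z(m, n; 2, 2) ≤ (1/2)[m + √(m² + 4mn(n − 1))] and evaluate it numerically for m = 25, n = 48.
z(25, 48; 2, 2) ≤ (1/2)[25 + √(25² + 4·25·48·47)] = (1/2)[25 + √226225] = 250.3156

Kővári–Sós–Turán: let r_1, ..., r_25 be the row sums and z = Σ r_i the total number of 1s. Each pair of columns can share at most one row with both entries 1 (else a 2×2 all-ones block appears), so Σ_i C(r_i, 2) ≤ C(48, 2) = 1128. By convexity Σ_i C(r_i, 2) ≥ 25·C(z/25, 2) = z(z − 25)/(2·25), giving z² − 25z − 25·48·47 ≤ 0 and hence z ≤ (1/2)[25 + √(625 + 4·56400)] = (1/2)[25 + √226225] ≈ (1/2)(25 + 475.6312) = 250.3156.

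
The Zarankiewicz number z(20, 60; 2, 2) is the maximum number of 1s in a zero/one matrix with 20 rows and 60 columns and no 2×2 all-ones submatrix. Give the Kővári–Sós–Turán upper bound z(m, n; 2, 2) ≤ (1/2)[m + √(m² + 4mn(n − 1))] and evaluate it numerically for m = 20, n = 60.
z(20, 60; 2, 2) ≤ (1/2)[20 + √(20² + 4·20·60·59)] = (1/2)[20 + √283600] = 276.2705

Kővári–Sós–Turán: let r_1, ..., r_20 be the row sums and z = Σ r_i the total number of 1s. Each pair of columns can share at most one row with both entries 1 (else a 2×2 all-ones block appears), so Σ_i C(r_i, 2) ≤ C(60, 2) = 1770. By convexity Σ_i C(r_i, 2) ≥ 20·C(z/20, 2) = z(z − 20)/(2·20), giving z² − 20z − 20·60·59 ≤ 0 and hence z ≤ (1/2)[20 + √(400 + 4·70800)] = (1/2)[20 + √283600] ≈ (1/2)(20 + 532.5411) = 276.2705.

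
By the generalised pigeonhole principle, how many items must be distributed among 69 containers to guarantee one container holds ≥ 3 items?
n = (3 − 1)·69 + 1 = 139

By the generalised pigeonhole principle, to guarantee some box contains ≥ r objects we need more than (r − 1) · k objects total. Threshold: n = (r − 1) · k + 1. With r = 3 and k = 69: n = 2 · 69 + 1 = 138 + 1 = 139. For n = 138 = 2 · 69, we can put exactly 2 objects in every box, avoiding 3 in any single one — so 139 is tight.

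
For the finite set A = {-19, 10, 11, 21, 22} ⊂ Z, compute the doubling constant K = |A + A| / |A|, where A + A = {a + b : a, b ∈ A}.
K = |A + A| / |A| = 14/5

Enumerate A + A = {a + b : a, b ∈ A}. With |A| = 5, there are |A|^2 = 25 ordered sum pairs; collecting distinct values, A + A = {-38, -9, -8, 2, 3, 20, 21, 22, 31, 32, 33, 42, 43, 44}, so |A + A| = 14. Thus K = 14/5. For comparison, the minimum possible |A + A| over all 5-element sets is 2·5 − 1 = 9 (so min K = 9/5), attained only by arithmetic progressions.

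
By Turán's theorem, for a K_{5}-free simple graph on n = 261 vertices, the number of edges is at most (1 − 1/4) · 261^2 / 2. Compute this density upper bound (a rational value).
Turán density bound = (3/4) · 261^2/2 = 204363/8 ≈ 25545.375

Turán's theorem: ex(n, K_{r+1}) is achieved by the complete r-partite Turán graph T(n, r) with parts as balanced as possible, and is at most (1 − 1/r) · n^2/2. For r = 4, n = 261: the density bound is (3/4) · 68121/2 = 204363/8 ≈ 25545.375. The integer-valued extremum is e(T(261, 4)) = 25545, which is strictly less than the density bound 204363/8 since 4 ∤ 261 (the parts of T(261, 4) cannot all be equal).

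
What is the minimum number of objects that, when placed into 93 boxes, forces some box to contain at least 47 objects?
n = (47 − 1)·93 + 1 = 4279

By the generalised pigeonhole principle, to guarantee some box contains ≥ r objects we need more than (r − 1) · k objects total. Threshold: n = (r − 1) · k + 1. With r = 47 and k = 93: n = 46 · 93 + 1 = 4278 + 1 = 4279. For n = 4278 = 46 · 93, we can put exactly 46 objects in every box, avoiding 47 in any single one — so 4279 is tight.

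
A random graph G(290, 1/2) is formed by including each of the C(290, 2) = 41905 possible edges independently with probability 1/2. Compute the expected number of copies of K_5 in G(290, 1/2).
E[# K_5] = C(290, 5) · (1/2)^C(5, 2) = 16510301808 / 2^10 = 1031893863/64 = 16123341.609375

For each 5-subset S of vertices (there are C(290, 5) = 16510301808 such S), let X_S = 1 if S induces a K_5 (all C(5, 2) = 10 edges present). Then P(X_S = 1) = (1/2)^10 = 1/1024. By linearity of expectation, E[# K_5] = C(290, 5) · (1/2)^10 = 16510301808 / 1024 = 1031893863/64 = 16123341.609375.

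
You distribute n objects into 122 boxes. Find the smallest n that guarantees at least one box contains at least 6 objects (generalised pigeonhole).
n = (6 − 1)·122 + 1 = 611

By the generalised pigeonhole principle, to guarantee some box contains ≥ r objects we need more than (r − 1) · k objects total. Threshold: n = (r − 1) · k + 1. With r = 6 and k = 122: n = 5 · 122 + 1 = 610 + 1 = 611. For n = 610 = 5 · 122, we can put exactly 5 objects in every box, avoiding 6 in any single one — so 611 is tight.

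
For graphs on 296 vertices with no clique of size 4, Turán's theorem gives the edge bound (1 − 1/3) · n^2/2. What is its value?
Turán density bound = (2/3) · 296^2/2 = 87616/3 ≈ 29205.3333

Turán's theorem: ex(n, K_{r+1}) is achieved by the complete r-partite Turán graph T(n, r) with parts as balanced as possible, and is at most (1 − 1/r) · n^2/2. For r = 3, n = 296: the density bound is (2/3) · 87616/2 = 87616/3 ≈ 29205.3333. The integer-valued extremum is e(T(296, 3)) = 29205, which is strictly less than the density bound 87616/3 since 3 ∤ 296 (the parts of T(296, 3) cannot all be equal).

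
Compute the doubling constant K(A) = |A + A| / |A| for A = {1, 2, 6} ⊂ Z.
K = |A + A| / |A| = 6/3 = 2

Enumerate A + A = {a + b : a, b ∈ A}. With |A| = 3, there are |A|^2 = 9 ordered sum pairs; collecting distinct values, A + A = {2, 3, 4, 7, 8, 12}, so |A + A| = 6. Thus K = 6/3 = 2. For comparison, the minimum possible |A + A| over all 3-element sets is 2·3 − 1 = 5 (so min K = 5/3), attained only by arithmetic progressions.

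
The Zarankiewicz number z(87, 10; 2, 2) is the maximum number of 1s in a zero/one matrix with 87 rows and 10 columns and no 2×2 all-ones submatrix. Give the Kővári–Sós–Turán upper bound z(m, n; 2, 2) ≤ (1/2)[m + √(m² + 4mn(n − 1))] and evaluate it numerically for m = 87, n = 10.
z(87, 10; 2, 2) ≤ (1/2)[87 + √(87² + 4·87·10·9)] = (1/2)[87 + √38889] = 142.1015

Kővári–Sós–Turán: let r_1, ..., r_87 be the row sums and z = Σ r_i the total number of 1s. Each pair of columns can share at most one row with both entries 1 (else a 2×2 all-ones block appears), so Σ_i C(r_i, 2) ≤ C(10, 2) = 45. By convexity Σ_i C(r_i, 2) ≥ 87·C(z/87, 2) = z(z − 87)/(2·87), giving z² − 87z − 87·10·9 ≤ 0 and hence z ≤ (1/2)[87 + √(7569 + 4·7830)] = (1/2)[87 + √38889] ≈ (1/2)(87 + 197.2029) = 142.1015.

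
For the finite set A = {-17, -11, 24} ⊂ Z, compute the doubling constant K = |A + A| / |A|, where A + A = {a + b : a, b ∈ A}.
K = |A + A| / |A| = 6/3 = 2

Enumerate A + A = {a + b : a, b ∈ A}. With |A| = 3, there are |A|^2 = 9 ordered sum pairs; collecting distinct values, A + A = {-34, -28, -22, 7, 13, 48}, so |A + A| = 6. Thus K = 6/3 = 2. For comparison, the minimum possible |A + A| over all 3-element sets is 2·3 − 1 = 5 (so min K = 5/3), attained only by arithmetic progressions.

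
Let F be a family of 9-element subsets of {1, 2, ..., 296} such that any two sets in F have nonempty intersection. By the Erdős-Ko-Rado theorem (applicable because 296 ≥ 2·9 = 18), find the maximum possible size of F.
max |F| = C(295, 8) = 1292648992874820

Erdős-Ko-Rado (1961): when n ≥ 2k, max |F| = C(n−1, k−1). The bound is attained by the star {A : i ∈ A} for any fixed i ∈ [n]. Here C(296−1, 9−1) = C(295, 8) = 1292648992874820.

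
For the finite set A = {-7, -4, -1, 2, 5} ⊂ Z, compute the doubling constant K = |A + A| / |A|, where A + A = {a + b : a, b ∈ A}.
K = |A + A| / |A| = 9/5

Enumerate A + A = {a + b : a, b ∈ A}. With |A| = 5, there are |A|^2 = 25 ordered sum pairs; collecting distinct values, A + A = {-14, -11, -8, -5, -2, 1, 4, 7, 10}, so |A + A| = 9. Thus K = 9/5. Here |A + A| = 2|A| − 1 = 9, the minimum possible — so K = 9/5 is minimal, which holds iff A is an arithmetic progression.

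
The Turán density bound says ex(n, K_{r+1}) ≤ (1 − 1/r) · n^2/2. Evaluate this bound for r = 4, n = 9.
Turán density bound = (3/4) · 9^2/2 = 243/8 ≈ 30.375

Turán's theorem: ex(n, K_{r+1}) is achieved by the complete r-partite Turán graph T(n, r) with parts as balanced as possible, and is at most (1 − 1/r) · n^2/2. For r = 4, n = 9: the density bound is (3/4) · 81/2 = 243/8 ≈ 30.375. The integer-valued extremum is e(T(9, 4)) = 30, which is strictly less than the density bound 243/8 since 4 ∤ 9 (the parts of T(9, 4) cannot all be equal).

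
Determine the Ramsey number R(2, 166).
R(2, 166) = 166

R(2, k) = k for all k ≥ 2: in a 2-colouring of K_k, either some edge is red (a red K_2) or all edges are blue (a blue K_k). And K_{165} coloured all-blue has no blue K_166, so R(2, 166) > 165. Hence R(2, 166) = 166.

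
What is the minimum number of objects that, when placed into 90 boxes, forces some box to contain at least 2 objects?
n = (2 − 1)·90 + 1 = 91

By the generalised pigeonhole principle, to guarantee some box contains ≥ r objects we need more than (r − 1) · k objects total. Threshold: n = (r − 1) · k + 1. With r = 2 and k = 90: n = 1 · 90 + 1 = 90 + 1 = 91. For n = 90 = 1 · 90, we can put exactly 1 objects in every box, avoiding 2 in any single one — so 91 is tight.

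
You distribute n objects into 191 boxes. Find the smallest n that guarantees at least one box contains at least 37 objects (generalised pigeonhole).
n = (37 − 1)·191 + 1 = 6877

By the generalised pigeonhole principle, to guarantee some box contains ≥ r objects we need more than (r − 1) · k objects total. Threshold: n = (r − 1) · k + 1. With r = 37 and k = 191: n = 36 · 191 + 1 = 6876 + 1 = 6877. For n = 6876 = 36 · 191, we can put exactly 36 objects in every box, avoiding 37 in any single one — so 6877 is tight.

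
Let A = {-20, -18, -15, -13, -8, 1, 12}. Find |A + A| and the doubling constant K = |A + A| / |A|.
K = |A + A| / |A| = 25/7

Enumerate A + A = {a + b : a, b ∈ A}. With |A| = 7, there are |A|^2 = 49 ordered sum pairs; collecting distinct values, A + A = {-40, -38, -36, -35, -33, -31, -30, -28, -26, -23, -21, -19, -17, -16, -14, -12, -8, -7, -6, -3, -1, 2, 4, 13, 24}, so |A + A| = 25. Thus K = 25/7. For comparison, the minimum possible |A + A| over all 7-element sets is 2·7 − 1 = 13 (so min K = 13/7), attained only by arithmetic progressions.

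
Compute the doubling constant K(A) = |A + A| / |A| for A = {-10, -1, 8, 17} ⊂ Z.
K = |A + A| / |A| = 7/4

Enumerate A + A = {a + b : a, b ∈ A}. With |A| = 4, there are |A|^2 = 16 ordered sum pairs; collecting distinct values, A + A = {-20, -11, -2, 7, 16, 25, 34}, so |A + A| = 7. Thus K = 7/4. Here |A + A| = 2|A| − 1 = 7, the minimum possible — so K = 7/4 is minimal, which holds iff A is an arithmetic progression.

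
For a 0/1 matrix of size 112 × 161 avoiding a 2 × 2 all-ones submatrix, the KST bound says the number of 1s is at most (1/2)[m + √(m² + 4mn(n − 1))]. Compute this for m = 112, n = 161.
z(112, 161; 2, 2) ≤ (1/2)[112 + √(112² + 4·112·161·160)] = (1/2)[112 + √11553024] = 1755.487

Kővári–Sós–Turán: let r_1, ..., r_112 be the row sums and z = Σ r_i the total number of 1s. Each pair of columns can share at most one row with both entries 1 (else a 2×2 all-ones block appears), so Σ_i C(r_i, 2) ≤ C(161, 2) = 12880. By convexity Σ_i C(r_i, 2) ≥ 112·C(z/112, 2) = z(z − 112)/(2·112), giving z² − 112z − 112·161·160 ≤ 0 and hence z ≤ (1/2)[112 + √(12544 + 4·2885120)] = (1/2)[112 + √11553024] ≈ (1/2)(112 + 3398.974) = 1755.487.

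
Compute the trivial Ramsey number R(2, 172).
R(2, 172) = 172

R(2, k) = k for all k ≥ 2: in a 2-colouring of K_k, either some edge is red (a red K_2) or all edges are blue (a blue K_k). And K_{171} coloured all-blue has no blue K_172, so R(2, 172) > 171. Hence R(2, 172) = 172.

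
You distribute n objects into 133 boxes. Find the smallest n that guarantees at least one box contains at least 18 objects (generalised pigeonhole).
n = (18 − 1)·133 + 1 = 2262

By the generalised pigeonhole principle, to guarantee some box contains ≥ r objects we need more than (r − 1) · k objects total. Threshold: n = (r − 1) · k + 1. With r = 18 and k = 133: n = 17 · 133 + 1 = 2261 + 1 = 2262. For n = 2261 = 17 · 133, we can put exactly 17 objects in every box, avoiding 18 in any single one — so 2262 is tight.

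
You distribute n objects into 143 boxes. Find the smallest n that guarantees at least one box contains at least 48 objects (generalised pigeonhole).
n = (48 − 1)·143 + 1 = 6722

By the generalised pigeonhole principle, to guarantee some box contains ≥ r objects we need more than (r − 1) · k objects total. Threshold: n = (r − 1) · k + 1. With r = 48 and k = 143: n = 47 · 143 + 1 = 6721 + 1 = 6722. For n = 6721 = 47 · 143, we can put exactly 47 objects in every box, avoiding 48 in any single one — so 6722 is tight.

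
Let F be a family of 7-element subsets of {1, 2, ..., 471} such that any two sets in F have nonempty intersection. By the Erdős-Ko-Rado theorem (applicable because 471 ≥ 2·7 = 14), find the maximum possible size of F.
max |F| = C(470, 6) = 14499058677285

The Erdős-Ko-Rado theorem states: for n ≥ 2k, an intersecting family of k-subsets of an n-element set has size at most C(n − 1, k − 1), with equality for 'star' families {A ⊆ [n] : |A| = k, i ∈ A} (fix an element i). For n = 471, k = 7: C(470, 6) = 14499058677285.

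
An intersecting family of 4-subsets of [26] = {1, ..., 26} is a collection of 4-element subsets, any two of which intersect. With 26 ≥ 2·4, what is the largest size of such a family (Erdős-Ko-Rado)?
max |F| = C(25, 3) = 2300

The Erdős-Ko-Rado theorem states: for n ≥ 2k, an intersecting family of k-subsets of an n-element set has size at most C(n − 1, k − 1), with equality for 'star' families {A ⊆ [n] : |A| = k, i ∈ A} (fix an element i). For n = 26, k = 4: C(25, 3) = 2300.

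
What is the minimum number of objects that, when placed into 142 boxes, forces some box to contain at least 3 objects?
n = (3 − 1)·142 + 1 = 285

By the generalised pigeonhole principle, to guarantee some box contains ≥ r objects we need more than (r − 1) · k objects total. Threshold: n = (r − 1) · k + 1. With r = 3 and k = 142: n = 2 · 142 + 1 = 284 + 1 = 285. For n = 284 = 2 · 142, we can put exactly 2 objects in every box, avoiding 3 in any single one — so 285 is tight.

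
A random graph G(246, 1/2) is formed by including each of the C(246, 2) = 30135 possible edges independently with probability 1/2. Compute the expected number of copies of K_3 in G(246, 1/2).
E[# K_3] = C(246, 3) · (1/2)^C(3, 2) = 2450980 / 2^3 = 612745/2 = 306372.5

For each 3-subset S of vertices (there are C(246, 3) = 2450980 such S), let X_S = 1 if S induces a K_3 (all C(3, 2) = 3 edges present). Then P(X_S = 1) = (1/2)^3 = 1/8. By linearity of expectation, E[# K_3] = C(246, 3) · (1/2)^3 = 2450980 / 8 = 612745/2 = 306372.5.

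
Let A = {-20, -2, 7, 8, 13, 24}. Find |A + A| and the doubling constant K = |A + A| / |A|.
K = |A + A| / |A| = 21/6 = 7/2

Enumerate A + A = {a + b : a, b ∈ A}. With |A| = 6, there are |A|^2 = 36 ordered sum pairs; collecting distinct values, A + A = {-40, -22, -13, -12, -7, -4, 4, 5, 6, 11, 14, 15, 16, 20, 21, 22, 26, 31, 32, 37, 48}, so |A + A| = 21. Thus K = 21/6 = 7/2. For comparison, the minimum possible |A + A| over all 6-element sets is 2·6 − 1 = 11 (so min K = 11/6), attained only by arithmetic progressions.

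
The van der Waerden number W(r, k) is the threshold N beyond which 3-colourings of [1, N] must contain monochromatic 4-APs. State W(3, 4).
W(3, 4) = 293

This is a classical value, W(3, 4) = 293, established by combining an explicit 3-colouring of {1, ..., 292} with no monochromatic 4-AP (giving the lower bound W(3, 4) > 292) and a finite case analysis / exhaustive computer search showing every 3-colouring of {1, ..., 293} has such an AP.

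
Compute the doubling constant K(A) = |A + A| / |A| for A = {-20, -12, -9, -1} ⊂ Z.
K = |A + A| / |A| = 9/4

Enumerate A + A = {a + b : a, b ∈ A}. With |A| = 4, there are |A|^2 = 16 ordered sum pairs; collecting distinct values, A + A = {-40, -32, -29, -24, -21, -18, -13, -10, -2}, so |A + A| = 9. Thus K = 9/4. For comparison, the minimum possible |A + A| over all 4-element sets is 2·4 − 1 = 7 (so min K = 7/4), attained only by arithmetic progressions.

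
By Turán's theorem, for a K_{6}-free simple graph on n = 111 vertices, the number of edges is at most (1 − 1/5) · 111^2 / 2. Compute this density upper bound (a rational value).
Turán density bound = (4/5) · 111^2/2 = 24642/5 ≈ 4928.4

Turán's theorem: ex(n, K_{r+1}) is achieved by the complete r-partite Turán graph T(n, r) with parts as balanced as possible, and is at most (1 − 1/r) · n^2/2. For r = 5, n = 111: the density bound is (4/5) · 12321/2 = 24642/5 ≈ 4928.4. The integer-valued extremum is e(T(111, 5)) = 4928, which is strictly less than the density bound 24642/5 since 5 ∤ 111 (the parts of T(111, 5) cannot all be equal).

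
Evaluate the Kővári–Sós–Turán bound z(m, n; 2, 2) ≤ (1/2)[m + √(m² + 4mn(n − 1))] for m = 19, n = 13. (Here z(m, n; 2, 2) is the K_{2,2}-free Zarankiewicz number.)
z(19, 13; 2, 2) ≤ (1/2)[19 + √(19² + 4·19·13·12)] = (1/2)[19 + √12217] = 64.7653

Kővári–Sós–Turán: let r_1, ..., r_19 be the row sums and z = Σ r_i the total number of 1s. Each pair of columns can share at most one row with both entries 1 (else a 2×2 all-ones block appears), so Σ_i C(r_i, 2) ≤ C(13, 2) = 78. By convexity Σ_i C(r_i, 2) ≥ 19·C(z/19, 2) = z(z − 19)/(2·19), giving z² − 19z − 19·13·12 ≤ 0 and hence z ≤ (1/2)[19 + √(361 + 4·2964)] = (1/2)[19 + √12217] ≈ (1/2)(19 + 110.5305) = 64.7653.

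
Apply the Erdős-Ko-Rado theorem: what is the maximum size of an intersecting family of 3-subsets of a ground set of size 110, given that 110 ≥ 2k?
max |F| = C(109, 2) = 5886

Erdős-Ko-Rado (1961): when n ≥ 2k, max |F| = C(n−1, k−1). The bound is attained by the star {A : i ∈ A} for any fixed i ∈ [n]. Here C(110−1, 3−1) = C(109, 2) = 5886.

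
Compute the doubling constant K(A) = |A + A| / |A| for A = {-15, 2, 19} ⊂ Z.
K = |A + A| / |A| = 5/3

Enumerate A + A = {a + b : a, b ∈ A}. With |A| = 3, there are |A|^2 = 9 ordered sum pairs; collecting distinct values, A + A = {-30, -13, 4, 21, 38}, so |A + A| = 5. Thus K = 5/3. Here |A + A| = 2|A| − 1 = 5, the minimum possible — so K = 5/3 is minimal, which holds iff A is an arithmetic progression.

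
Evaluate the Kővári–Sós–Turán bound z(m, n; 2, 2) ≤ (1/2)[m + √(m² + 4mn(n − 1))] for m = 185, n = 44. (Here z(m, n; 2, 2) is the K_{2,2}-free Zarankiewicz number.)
z(185, 44; 2, 2) ≤ (1/2)[185 + √(185² + 4·185·44·43)] = (1/2)[185 + √1434305] = 691.3124

Kővári–Sós–Turán: let r_1, ..., r_185 be the row sums and z = Σ r_i the total number of 1s. Each pair of columns can share at most one row with both entries 1 (else a 2×2 all-ones block appears), so Σ_i C(r_i, 2) ≤ C(44, 2) = 946. By convexity Σ_i C(r_i, 2) ≥ 185·C(z/185, 2) = z(z − 185)/(2·185), giving z² − 185z − 185·44·43 ≤ 0 and hence z ≤ (1/2)[185 + √(34225 + 4·350020)] = (1/2)[185 + √1434305] ≈ (1/2)(185 + 1197.6247) = 691.3124.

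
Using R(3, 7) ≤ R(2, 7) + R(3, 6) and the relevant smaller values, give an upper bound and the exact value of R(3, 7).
R(3, 7) ≤ R(2, 7) + R(3, 6) = 7 + 18 = 25; exact value R(3, 7) = 23.

The Erdős–Szekeres recurrence R(r, s) ≤ R(r−1, s) + R(r, s−1) applied to (r, s) = (3, 7) gives
  R(3, 7) ≤ R(2, 7) + R(3, 6) = 7 + 18 = 25.
(Recall R(2, k) = k and R is symmetric.) The recurrence is not tight here (it gives 25, but the exact value is R(3, 7) = 23); the tight upper bound requires a sharper argument than the simple recurrence, combined with a lower-bound construction on K_{22}.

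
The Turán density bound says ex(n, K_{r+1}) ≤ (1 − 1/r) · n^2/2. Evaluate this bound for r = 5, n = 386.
Turán density bound = (4/5) · 386^2/2 = 297992/5 ≈ 59598.4

Turán's theorem: ex(n, K_{r+1}) is achieved by the complete r-partite Turán graph T(n, r) with parts as balanced as possible, and is at most (1 − 1/r) · n^2/2. For r = 5, n = 386: the density bound is (4/5) · 148996/2 = 297992/5 ≈ 59598.4. The integer-valued extremum is e(T(386, 5)) = 59598, which is strictly less than the density bound 297992/5 since 5 ∤ 386 (the parts of T(386, 5) cannot all be equal).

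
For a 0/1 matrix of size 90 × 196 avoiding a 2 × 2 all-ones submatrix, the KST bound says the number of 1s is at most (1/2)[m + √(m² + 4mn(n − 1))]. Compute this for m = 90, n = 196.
z(90, 196; 2, 2) ≤ (1/2)[90 + √(90² + 4·90·196·195)] = (1/2)[90 + √13767300] = 1900.2156

Kővári–Sós–Turán: let r_1, ..., r_90 be the row sums and z = Σ r_i the total number of 1s. Each pair of columns can share at most one row with both entries 1 (else a 2×2 all-ones block appears), so Σ_i C(r_i, 2) ≤ C(196, 2) = 19110. By convexity Σ_i C(r_i, 2) ≥ 90·C(z/90, 2) = z(z − 90)/(2·90), giving z² − 90z − 90·196·195 ≤ 0 and hence z ≤ (1/2)[90 + √(8100 + 4·3439800)] = (1/2)[90 + √13767300] ≈ (1/2)(90 + 3710.4312) = 1900.2156.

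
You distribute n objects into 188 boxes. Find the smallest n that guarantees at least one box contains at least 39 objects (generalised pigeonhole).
n = (39 − 1)·188 + 1 = 7145

By the generalised pigeonhole principle, to guarantee some box contains ≥ r objects we need more than (r − 1) · k objects total. Threshold: n = (r − 1) · k + 1. With r = 39 and k = 188: n = 38 · 188 + 1 = 7144 + 1 = 7145. For n = 7144 = 38 · 188, we can put exactly 38 objects in every box, avoiding 39 in any single one — so 7145 is tight.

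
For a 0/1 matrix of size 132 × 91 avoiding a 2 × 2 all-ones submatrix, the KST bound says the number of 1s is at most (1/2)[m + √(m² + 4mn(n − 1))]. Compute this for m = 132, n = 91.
z(132, 91; 2, 2) ≤ (1/2)[132 + √(132² + 4·132·91·90)] = (1/2)[132 + √4341744] = 1107.8426

Kővári–Sós–Turán: let r_1, ..., r_132 be the row sums and z = Σ r_i the total number of 1s. Each pair of columns can share at most one row with both entries 1 (else a 2×2 all-ones block appears), so Σ_i C(r_i, 2) ≤ C(91, 2) = 4095. By convexity Σ_i C(r_i, 2) ≥ 132·C(z/132, 2) = z(z − 132)/(2·132), giving z² − 132z − 132·91·90 ≤ 0 and hence z ≤ (1/2)[132 + √(17424 + 4·1081080)] = (1/2)[132 + √4341744] ≈ (1/2)(132 + 2083.6852) = 1107.8426.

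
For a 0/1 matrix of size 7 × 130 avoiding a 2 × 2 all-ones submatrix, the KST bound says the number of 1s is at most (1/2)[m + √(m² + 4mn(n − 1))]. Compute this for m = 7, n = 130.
z(7, 130; 2, 2) ≤ (1/2)[7 + √(7² + 4·7·130·129)] = (1/2)[7 + √469609] = 346.1401

Kővári–Sós–Turán: let r_1, ..., r_7 be the row sums and z = Σ r_i the total number of 1s. Each pair of columns can share at most one row with both entries 1 (else a 2×2 all-ones block appears), so Σ_i C(r_i, 2) ≤ C(130, 2) = 8385. By convexity Σ_i C(r_i, 2) ≥ 7·C(z/7, 2) = z(z − 7)/(2·7), giving z² − 7z − 7·130·129 ≤ 0 and hence z ≤ (1/2)[7 + √(49 + 4·117390)] = (1/2)[7 + √469609] ≈ (1/2)(7 + 685.2802) = 346.1401.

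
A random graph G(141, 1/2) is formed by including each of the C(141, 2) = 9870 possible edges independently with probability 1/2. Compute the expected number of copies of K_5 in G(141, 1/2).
E[# K_5] = C(141, 5) · (1/2)^C(5, 2) = 432295143 / 2^10 ≈ 422163.225586

For each 5-subset S of vertices (there are C(141, 5) = 432295143 such S), let X_S = 1 if S induces a K_5 (all C(5, 2) = 10 edges present). Then P(X_S = 1) = (1/2)^10 = 1/1024. By linearity of expectation, E[# K_5] = C(141, 5) · (1/2)^10 = 432295143 / 1024 ≈ 422163.225586.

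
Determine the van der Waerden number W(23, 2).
W(23, 2) = 23 + 1 = 24

A 2-term AP is any pair of integers, so a monochromatic 2-AP exists iff some colour is used at least twice. With 23 colours, the colouring i ↦ i on {1, ..., 23} uses each colour once, avoiding any monochromatic pair, so W(23, 2) > 23. For {1, ..., 24}, pigeonhole forces two integers of the same colour, which form a monochromatic 2-AP. Hence W(23, 2) = 24.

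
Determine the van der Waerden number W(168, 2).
W(168, 2) = 168 + 1 = 169

A 2-term AP is any pair of integers, so a monochromatic 2-AP exists iff some colour is used at least twice. With 168 colours, the colouring i ↦ i on {1, ..., 168} uses each colour once, avoiding any monochromatic pair, so W(168, 2) > 168. For {1, ..., 169}, pigeonhole forces two integers of the same colour, which form a monochromatic 2-AP. Hence W(168, 2) = 169.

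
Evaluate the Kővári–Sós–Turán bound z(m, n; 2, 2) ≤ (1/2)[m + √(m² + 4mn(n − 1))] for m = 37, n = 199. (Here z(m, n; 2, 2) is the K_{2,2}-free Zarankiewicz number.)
z(37, 199; 2, 2) ≤ (1/2)[37 + √(37² + 4·37·199·198)] = (1/2)[37 + √5832865] = 1226.0663

Kővári–Sós–Turán: let r_1, ..., r_37 be the row sums and z = Σ r_i the total number of 1s. Each pair of columns can share at most one row with both entries 1 (else a 2×2 all-ones block appears), so Σ_i C(r_i, 2) ≤ C(199, 2) = 19701. By convexity Σ_i C(r_i, 2) ≥ 37·C(z/37, 2) = z(z − 37)/(2·37), giving z² − 37z − 37·199·198 ≤ 0 and hence z ≤ (1/2)[37 + √(1369 + 4·1457874)] = (1/2)[37 + √5832865] ≈ (1/2)(37 + 2415.1325) = 1226.0663.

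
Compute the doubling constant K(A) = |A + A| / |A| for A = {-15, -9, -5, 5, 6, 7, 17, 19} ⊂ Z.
K = |A + A| / |A| = 29/8

Enumerate A + A = {a + b : a, b ∈ A}. With |A| = 8, there are |A|^2 = 64 ordered sum pairs; collecting distinct values, A + A = {-30, -24, -20, -18, -14, -10, -9, -8, -4, -3, -2, 0, 1, 2, 4, 8, 10, 11, 12, 13, 14, 22, 23, 24, 25, 26, 34, 36, 38}, so |A + A| = 29. Thus K = 29/8. For comparison, the minimum possible |A + A| over all 8-element sets is 2·8 − 1 = 15 (so min K = 15/8), attained only by arithmetic progressions.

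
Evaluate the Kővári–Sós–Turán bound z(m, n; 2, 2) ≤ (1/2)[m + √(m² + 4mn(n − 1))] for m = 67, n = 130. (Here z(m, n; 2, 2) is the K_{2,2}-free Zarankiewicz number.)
z(67, 130; 2, 2) ≤ (1/2)[67 + √(67² + 4·67·130·129)] = (1/2)[67 + √4498849] = 1094.0245

Kővári–Sós–Turán: let r_1, ..., r_67 be the row sums and z = Σ r_i the total number of 1s. Each pair of columns can share at most one row with both entries 1 (else a 2×2 all-ones block appears), so Σ_i C(r_i, 2) ≤ C(130, 2) = 8385. By convexity Σ_i C(r_i, 2) ≥ 67·C(z/67, 2) = z(z − 67)/(2·67), giving z² − 67z − 67·130·129 ≤ 0 and hence z ≤ (1/2)[67 + √(4489 + 4·1123590)] = (1/2)[67 + √4498849] ≈ (1/2)(67 + 2121.049) = 1094.0245.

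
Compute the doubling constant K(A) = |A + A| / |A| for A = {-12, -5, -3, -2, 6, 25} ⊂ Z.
K = |A + A| / |A| = 20/6 = 10/3

Enumerate A + A = {a + b : a, b ∈ A}. With |A| = 6, there are |A|^2 = 36 ordered sum pairs; collecting distinct values, A + A = {-24, -17, -15, -14, -10, -8, -7, -6, -5, -4, 1, 3, 4, 12, 13, 20, 22, 23, 31, 50}, so |A + A| = 20. Thus K = 20/6 = 10/3. For comparison, the minimum possible |A + A| over all 6-element sets is 2·6 − 1 = 11 (so min K = 11/6), attained only by arithmetic progressions.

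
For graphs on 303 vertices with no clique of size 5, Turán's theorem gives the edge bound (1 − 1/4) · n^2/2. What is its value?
Turán density bound = (3/4) · 303^2/2 = 275427/8 ≈ 34428.375

Turán's theorem: ex(n, K_{r+1}) is achieved by the complete r-partite Turán graph T(n, r) with parts as balanced as possible, and is at most (1 − 1/r) · n^2/2. For r = 4, n = 303: the density bound is (3/4) · 91809/2 = 275427/8 ≈ 34428.375. The integer-valued extremum is e(T(303, 4)) = 34428, which is strictly less than the density bound 275427/8 since 4 ∤ 303 (the parts of T(303, 4) cannot all be equal).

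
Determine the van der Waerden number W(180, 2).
W(180, 2) = 180 + 1 = 181

A 2-term AP is any pair of integers, so a monochromatic 2-AP exists iff some colour is used at least twice. With 180 colours, the colouring i ↦ i on {1, ..., 180} uses each colour once, avoiding any monochromatic pair, so W(180, 2) > 180. For {1, ..., 181}, pigeonhole forces two integers of the same colour, which form a monochromatic 2-AP. Hence W(180, 2) = 181.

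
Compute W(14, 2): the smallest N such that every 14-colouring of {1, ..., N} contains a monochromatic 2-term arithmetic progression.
W(14, 2) = 14 + 1 = 15

A 2-term AP is any pair of integers, so a monochromatic 2-AP exists iff some colour is used at least twice. With 14 colours, the colouring i ↦ i on {1, ..., 14} uses each colour once, avoiding any monochromatic pair, so W(14, 2) > 14. For {1, ..., 15}, pigeonhole forces two integers of the same colour, which form a monochromatic 2-AP. Hence W(14, 2) = 15.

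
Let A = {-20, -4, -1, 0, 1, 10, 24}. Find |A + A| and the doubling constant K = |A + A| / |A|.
K = |A + A| / |A| = 26/7

Enumerate A + A = {a + b : a, b ∈ A}. With |A| = 7, there are |A|^2 = 49 ordered sum pairs; collecting distinct values, A + A = {-40, -24, -21, -20, -19, -10, -8, -5, -4, -3, -2, -1, 0, 1, 2, 4, 6, 9, 10, 11, 20, 23, 24, 25, 34, 48}, so |A + A| = 26. Thus K = 26/7. For comparison, the minimum possible |A + A| over all 7-element sets is 2·7 − 1 = 13 (so min K = 13/7), attained only by arithmetic progressions.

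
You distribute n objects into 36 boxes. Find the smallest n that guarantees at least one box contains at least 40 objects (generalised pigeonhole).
n = (40 − 1)·36 + 1 = 1405

By the generalised pigeonhole principle, to guarantee some box contains ≥ r objects we need more than (r − 1) · k objects total. Threshold: n = (r − 1) · k + 1. With r = 40 and k = 36: n = 39 · 36 + 1 = 1404 + 1 = 1405. For n = 1404 = 39 · 36, we can put exactly 39 objects in every box, avoiding 40 in any single one — so 1405 is tight.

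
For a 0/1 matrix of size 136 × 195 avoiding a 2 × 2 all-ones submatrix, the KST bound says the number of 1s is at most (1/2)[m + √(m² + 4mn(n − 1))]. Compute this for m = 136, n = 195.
z(136, 195; 2, 2) ≤ (1/2)[136 + √(136² + 4·136·195·194)] = (1/2)[136 + √20598016] = 2337.2519

Kővári–Sós–Turán: let r_1, ..., r_136 be the row sums and z = Σ r_i the total number of 1s. Each pair of columns can share at most one row with both entries 1 (else a 2×2 all-ones block appears), so Σ_i C(r_i, 2) ≤ C(195, 2) = 18915. By convexity Σ_i C(r_i, 2) ≥ 136·C(z/136, 2) = z(z − 136)/(2·136), giving z² − 136z − 136·195·194 ≤ 0 and hence z ≤ (1/2)[136 + √(18496 + 4·5144880)] = (1/2)[136 + √20598016] ≈ (1/2)(136 + 4538.5037) = 2337.2519.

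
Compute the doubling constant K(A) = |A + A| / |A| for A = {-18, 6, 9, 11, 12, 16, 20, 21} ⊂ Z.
K = |A + A| / |A| = 31/8

Enumerate A + A = {a + b : a, b ∈ A}. With |A| = 8, there are |A|^2 = 64 ordered sum pairs; collecting distinct values, A + A = {-36, -12, -9, -7, -6, -2, 2, 3, 12, 15, 17, 18, 20, 21, 22, 23, 24, 25, 26, 27, 28, 29, 30, 31, 32, 33, 36, 37, 40, 41, 42}, so |A + A| = 31. Thus K = 31/8. For comparison, the minimum possible |A + A| over all 8-element sets is 2·8 − 1 = 15 (so min K = 15/8), attained only by arithmetic progressions.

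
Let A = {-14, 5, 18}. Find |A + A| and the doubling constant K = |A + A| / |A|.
K = |A + A| / |A| = 6/3 = 2

Enumerate A + A = {a + b : a, b ∈ A}. With |A| = 3, there are |A|^2 = 9 ordered sum pairs; collecting distinct values, A + A = {-28, -9, 4, 10, 23, 36}, so |A + A| = 6. Thus K = 6/3 = 2. For comparison, the minimum possible |A + A| over all 3-element sets is 2·3 − 1 = 5 (so min K = 5/3), attained only by arithmetic progressions.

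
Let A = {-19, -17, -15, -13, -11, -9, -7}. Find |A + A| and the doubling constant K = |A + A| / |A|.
K = |A + A| / |A| = 13/7

Enumerate A + A = {a + b : a, b ∈ A}. With |A| = 7, there are |A|^2 = 49 ordered sum pairs; collecting distinct values, A + A = {-38, -36, -34, -32, -30, -28, -26, -24, -22, -20, -18, -16, -14}, so |A + A| = 13. Thus K = 13/7. Here |A + A| = 2|A| − 1 = 13, the minimum possible — so K = 13/7 is minimal, which holds iff A is an arithmetic progression.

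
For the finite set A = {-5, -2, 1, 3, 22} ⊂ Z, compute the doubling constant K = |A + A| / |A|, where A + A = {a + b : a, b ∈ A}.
K = |A + A| / |A| = 14/5

Enumerate A + A = {a + b : a, b ∈ A}. With |A| = 5, there are |A|^2 = 25 ordered sum pairs; collecting distinct values, A + A = {-10, -7, -4, -2, -1, 1, 2, 4, 6, 17, 20, 23, 25, 44}, so |A + A| = 14. Thus K = 14/5. For comparison, the minimum possible |A + A| over all 5-element sets is 2·5 − 1 = 9 (so min K = 9/5), attained only by arithmetic progressions.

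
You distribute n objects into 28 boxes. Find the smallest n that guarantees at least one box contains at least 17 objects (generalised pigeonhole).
n = (17 − 1)·28 + 1 = 449

By the generalised pigeonhole principle, to guarantee some box contains ≥ r objects we need more than (r − 1) · k objects total. Threshold: n = (r − 1) · k + 1. With r = 17 and k = 28: n = 16 · 28 + 1 = 448 + 1 = 449. For n = 448 = 16 · 28, we can put exactly 16 objects in every box, avoiding 17 in any single one — so 449 is tight.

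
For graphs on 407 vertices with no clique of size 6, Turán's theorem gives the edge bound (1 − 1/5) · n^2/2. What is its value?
Turán density bound = (4/5) · 407^2/2 = 331298/5 ≈ 66259.6

Turán's theorem: ex(n, K_{r+1}) is achieved by the complete r-partite Turán graph T(n, r) with parts as balanced as possible, and is at most (1 − 1/r) · n^2/2. For r = 5, n = 407: the density bound is (4/5) · 165649/2 = 331298/5 ≈ 66259.6. The integer-valued extremum is e(T(407, 5)) = 66259, which is strictly less than the density bound 331298/5 since 5 ∤ 407 (the parts of T(407, 5) cannot all be equal).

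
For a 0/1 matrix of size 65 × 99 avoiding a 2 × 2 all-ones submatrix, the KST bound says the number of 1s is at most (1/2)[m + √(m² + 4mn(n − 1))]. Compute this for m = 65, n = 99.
z(65, 99; 2, 2) ≤ (1/2)[65 + √(65² + 4·65·99·98)] = (1/2)[65 + √2526745] = 827.2869

Kővári–Sós–Turán: let r_1, ..., r_65 be the row sums and z = Σ r_i the total number of 1s. Each pair of columns can share at most one row with both entries 1 (else a 2×2 all-ones block appears), so Σ_i C(r_i, 2) ≤ C(99, 2) = 4851. By convexity Σ_i C(r_i, 2) ≥ 65·C(z/65, 2) = z(z − 65)/(2·65), giving z² − 65z − 65·99·98 ≤ 0 and hence z ≤ (1/2)[65 + √(4225 + 4·630630)] = (1/2)[65 + √2526745] ≈ (1/2)(65 + 1589.5738) = 827.2869.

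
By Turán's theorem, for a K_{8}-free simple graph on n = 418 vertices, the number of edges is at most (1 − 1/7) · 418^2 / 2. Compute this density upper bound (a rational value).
Turán density bound = (6/7) · 418^2/2 = 524172/7 ≈ 74881.7143

Turán's theorem: ex(n, K_{r+1}) is achieved by the complete r-partite Turán graph T(n, r) with parts as balanced as possible, and is at most (1 − 1/r) · n^2/2. For r = 7, n = 418: the density bound is (6/7) · 174724/2 = 524172/7 ≈ 74881.7143. The integer-valued extremum is e(T(418, 7)) = 74881, which is strictly less than the density bound 524172/7 since 7 ∤ 418 (the parts of T(418, 7) cannot all be equal).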